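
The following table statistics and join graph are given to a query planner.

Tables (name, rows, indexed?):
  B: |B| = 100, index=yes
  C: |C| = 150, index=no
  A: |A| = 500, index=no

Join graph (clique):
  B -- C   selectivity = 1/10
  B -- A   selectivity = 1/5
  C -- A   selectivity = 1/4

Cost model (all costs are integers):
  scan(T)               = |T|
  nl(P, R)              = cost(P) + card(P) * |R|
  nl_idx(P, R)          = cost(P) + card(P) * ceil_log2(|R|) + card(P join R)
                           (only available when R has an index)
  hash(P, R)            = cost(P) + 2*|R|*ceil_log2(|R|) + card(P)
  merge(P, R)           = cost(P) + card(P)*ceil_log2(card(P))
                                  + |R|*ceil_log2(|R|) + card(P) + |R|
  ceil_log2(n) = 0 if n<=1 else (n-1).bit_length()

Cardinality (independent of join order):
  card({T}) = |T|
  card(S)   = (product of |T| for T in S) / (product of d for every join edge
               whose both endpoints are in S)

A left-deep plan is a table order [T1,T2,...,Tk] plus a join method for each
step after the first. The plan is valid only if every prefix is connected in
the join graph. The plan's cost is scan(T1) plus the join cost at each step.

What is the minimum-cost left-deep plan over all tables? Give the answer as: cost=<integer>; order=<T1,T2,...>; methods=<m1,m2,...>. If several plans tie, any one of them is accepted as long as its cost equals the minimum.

Selinger DP (subsets sized 1..n):
  {B}: scan cost=100, card=100
  {C}: scan cost=150, card=150
  {A}: scan cost=500, card=500
  {BC}: card=1500; try (B,hash)→1700, (C,merge)→2250, (B,merge)→2300, (C,hash)→2600, (B,nl_idx)→2700, (C,nl)→15100 …(+1); best=1700 via (B,hash)
  {AB}: card=10000; try (B,hash)→2400, (A,merge)→5900, (B,merge)→6300, (A,hash)→9200, (B,nl_idx)→14000, (A,nl)→50100 …(+1); best=2400 via (B,hash)
  {AC}: card=18750; try (C,hash)→3400, (A,merge)→6500, (C,merge)→6850, (A,hash)→9300, (A,nl)→75150, (C,nl)→75500; best=3400 via (C,hash)
  {ABC}: card=37500; try (A,hash)→12200, (C,hash)→14800, (B,hash)→23550, (A,merge)→24700, (C,merge)→153750, (B,nl_idx)→172150 …(+4); best=12200 via (A,hash)

cost=12200; order=C,B,A; methods=hash,hash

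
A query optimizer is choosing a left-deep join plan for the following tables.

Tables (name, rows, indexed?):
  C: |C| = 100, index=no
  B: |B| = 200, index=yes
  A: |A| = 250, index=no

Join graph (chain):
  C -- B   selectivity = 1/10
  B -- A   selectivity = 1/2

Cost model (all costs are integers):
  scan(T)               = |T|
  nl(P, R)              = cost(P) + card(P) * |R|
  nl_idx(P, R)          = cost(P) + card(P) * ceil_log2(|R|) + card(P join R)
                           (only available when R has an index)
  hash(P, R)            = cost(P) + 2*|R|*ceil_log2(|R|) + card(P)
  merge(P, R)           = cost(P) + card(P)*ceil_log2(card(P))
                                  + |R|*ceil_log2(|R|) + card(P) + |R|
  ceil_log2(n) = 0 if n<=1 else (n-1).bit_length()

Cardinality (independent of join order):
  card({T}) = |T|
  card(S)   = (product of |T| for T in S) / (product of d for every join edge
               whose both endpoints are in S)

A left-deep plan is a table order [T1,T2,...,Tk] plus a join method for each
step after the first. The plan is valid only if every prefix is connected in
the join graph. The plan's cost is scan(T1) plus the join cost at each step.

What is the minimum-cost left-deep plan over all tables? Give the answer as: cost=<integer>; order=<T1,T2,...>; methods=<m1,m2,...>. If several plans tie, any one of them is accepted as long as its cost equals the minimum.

Selinger DP (subsets sized 1..n):
  {C}: scan cost=100, card=100
  {B}: scan cost=200, card=200
  {A}: scan cost=250, card=250
  {BC}: card=2000; try (C,hash)→1800, (B,merge)→2700, (C,merge)→2800, (B,nl_idx)→2900, (B,hash)→3400, (B,nl)→20100 …(+1); best=1800 via (C,hash)
  {AB}: card=25000; try (B,hash)→3700, (A,merge)→4250, (B,merge)→4300, (A,hash)→4400, (B,nl_idx)→27250, (A,nl)→50200 …(+1); best=3700 via (B,hash)
  {ABC}: card=250000; try (A,hash)→7800, (A,merge)→28050, (C,hash)→30100, (C,merge)→404500, (A,nl)→501800, (C,nl)→2503700; best=7800 via (A,hash)

cost=7800; order=B,C,A; methods=hash,hash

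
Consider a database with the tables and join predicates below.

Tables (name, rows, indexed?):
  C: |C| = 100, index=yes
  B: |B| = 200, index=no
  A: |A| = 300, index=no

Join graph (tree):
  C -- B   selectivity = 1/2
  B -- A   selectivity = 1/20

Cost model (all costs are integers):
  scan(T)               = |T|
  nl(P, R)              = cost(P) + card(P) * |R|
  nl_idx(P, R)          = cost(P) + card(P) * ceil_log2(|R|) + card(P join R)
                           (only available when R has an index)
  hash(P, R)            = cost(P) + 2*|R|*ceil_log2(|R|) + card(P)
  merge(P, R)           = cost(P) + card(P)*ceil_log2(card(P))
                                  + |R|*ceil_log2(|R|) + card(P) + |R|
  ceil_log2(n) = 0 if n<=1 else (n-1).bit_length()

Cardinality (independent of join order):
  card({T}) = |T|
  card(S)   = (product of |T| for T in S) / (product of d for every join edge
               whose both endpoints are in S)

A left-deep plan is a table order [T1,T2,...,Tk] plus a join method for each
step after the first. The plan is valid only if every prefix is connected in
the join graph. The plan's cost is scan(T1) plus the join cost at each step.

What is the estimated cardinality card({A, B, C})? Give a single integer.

150000

Tables in S: A(300), B(200), C(100)
Edges inside S: C-B(d=2), B-A(d=20)
numerator = 300 * 200 * 100 = 6000000
denominator = 2 * 20 = 40
card(S) = 6000000 / 40 = 150000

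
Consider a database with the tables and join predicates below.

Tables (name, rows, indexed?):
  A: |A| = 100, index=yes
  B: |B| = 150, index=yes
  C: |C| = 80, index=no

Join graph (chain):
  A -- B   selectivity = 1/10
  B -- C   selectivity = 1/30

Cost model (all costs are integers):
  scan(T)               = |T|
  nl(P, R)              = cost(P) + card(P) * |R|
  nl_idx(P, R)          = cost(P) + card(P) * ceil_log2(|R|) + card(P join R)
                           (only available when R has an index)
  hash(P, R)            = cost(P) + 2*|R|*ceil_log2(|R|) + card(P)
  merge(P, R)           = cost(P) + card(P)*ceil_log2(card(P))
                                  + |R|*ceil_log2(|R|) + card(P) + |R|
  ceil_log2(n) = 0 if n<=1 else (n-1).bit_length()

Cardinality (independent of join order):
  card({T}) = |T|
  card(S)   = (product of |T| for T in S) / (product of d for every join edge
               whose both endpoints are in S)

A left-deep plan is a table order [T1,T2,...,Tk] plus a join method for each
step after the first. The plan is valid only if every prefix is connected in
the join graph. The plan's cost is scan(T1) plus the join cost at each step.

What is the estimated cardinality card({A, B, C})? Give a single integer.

Tables in S: A(100), B(150), C(80)
Edges inside S: A-B(d=10), B-C(d=30)
numerator = 100 * 150 * 80 = 1200000
denominator = 10 * 30 = 300
card(S) = 1200000 / 300 = 4000

4000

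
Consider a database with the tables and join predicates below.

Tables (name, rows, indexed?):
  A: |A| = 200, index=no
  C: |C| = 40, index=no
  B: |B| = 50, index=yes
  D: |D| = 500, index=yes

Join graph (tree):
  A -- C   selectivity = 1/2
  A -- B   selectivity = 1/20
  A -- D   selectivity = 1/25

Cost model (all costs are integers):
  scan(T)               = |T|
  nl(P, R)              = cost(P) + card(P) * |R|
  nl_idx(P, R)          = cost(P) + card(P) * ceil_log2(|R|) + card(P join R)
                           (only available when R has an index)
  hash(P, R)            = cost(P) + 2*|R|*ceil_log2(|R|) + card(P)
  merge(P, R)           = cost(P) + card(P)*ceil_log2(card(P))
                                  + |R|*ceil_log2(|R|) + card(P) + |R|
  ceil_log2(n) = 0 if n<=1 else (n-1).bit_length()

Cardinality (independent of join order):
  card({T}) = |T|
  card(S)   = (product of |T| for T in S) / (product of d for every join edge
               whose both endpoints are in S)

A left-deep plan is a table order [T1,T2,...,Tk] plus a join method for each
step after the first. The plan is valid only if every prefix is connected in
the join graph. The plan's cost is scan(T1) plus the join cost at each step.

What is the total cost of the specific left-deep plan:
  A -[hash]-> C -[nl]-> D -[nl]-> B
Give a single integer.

step 1: scan A: cost=200, card=200
step 2: join C via hash
    card(P join C) = 200*40/(2) = 4000
    cost = 200 + 2*40*6 + 200 = 880
step 3: join D via nl
    card(P join D) = 4000*500/(25) = 80000
    cost = 880 + 4000*500 = 2000880
step 4: join B via nl
    card(P join B) = 80000*50/(20) = 200000
    cost = 2000880 + 80000*50 = 6000880

6000880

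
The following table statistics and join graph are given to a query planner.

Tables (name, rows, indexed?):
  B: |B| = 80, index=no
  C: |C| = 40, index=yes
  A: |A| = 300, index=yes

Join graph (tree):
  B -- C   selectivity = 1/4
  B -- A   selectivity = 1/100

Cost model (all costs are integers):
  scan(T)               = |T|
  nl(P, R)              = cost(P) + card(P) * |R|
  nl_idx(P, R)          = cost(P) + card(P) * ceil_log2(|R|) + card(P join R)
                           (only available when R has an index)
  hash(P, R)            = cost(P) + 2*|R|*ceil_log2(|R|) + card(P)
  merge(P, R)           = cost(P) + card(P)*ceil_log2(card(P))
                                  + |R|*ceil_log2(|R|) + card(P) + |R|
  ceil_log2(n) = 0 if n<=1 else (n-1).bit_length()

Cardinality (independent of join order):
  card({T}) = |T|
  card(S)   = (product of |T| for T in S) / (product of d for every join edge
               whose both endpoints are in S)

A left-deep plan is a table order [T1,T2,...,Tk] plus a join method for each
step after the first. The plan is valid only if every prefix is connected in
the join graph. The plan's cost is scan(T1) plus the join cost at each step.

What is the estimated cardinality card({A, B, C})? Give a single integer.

Tables in S: A(300), B(80), C(40)
Edges inside S: B-C(d=4), B-A(d=100)
numerator = 300 * 80 * 40 = 960000
denominator = 4 * 100 = 400
card(S) = 960000 / 400 = 2400

2400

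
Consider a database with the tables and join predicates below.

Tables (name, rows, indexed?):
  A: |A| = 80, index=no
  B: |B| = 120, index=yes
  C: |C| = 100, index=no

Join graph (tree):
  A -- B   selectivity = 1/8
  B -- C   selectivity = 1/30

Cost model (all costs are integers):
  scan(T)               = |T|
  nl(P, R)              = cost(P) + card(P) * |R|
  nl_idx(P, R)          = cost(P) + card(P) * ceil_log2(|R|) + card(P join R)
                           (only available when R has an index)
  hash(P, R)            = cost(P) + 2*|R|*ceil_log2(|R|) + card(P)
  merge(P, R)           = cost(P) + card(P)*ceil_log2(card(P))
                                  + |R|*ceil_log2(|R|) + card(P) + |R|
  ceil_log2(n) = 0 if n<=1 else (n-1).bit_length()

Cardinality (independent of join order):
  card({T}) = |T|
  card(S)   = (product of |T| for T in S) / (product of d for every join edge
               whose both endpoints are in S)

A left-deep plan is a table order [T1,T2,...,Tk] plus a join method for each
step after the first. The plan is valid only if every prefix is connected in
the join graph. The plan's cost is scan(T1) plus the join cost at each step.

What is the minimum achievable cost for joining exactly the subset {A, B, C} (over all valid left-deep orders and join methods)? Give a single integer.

2720

Selinger DP over subsets of {A,B,C}:
  {A}: scan cost=80, card=80
  {B}: scan cost=120, card=120
  {C}: scan cost=100, card=100
  {AB}: card=1200; try (A,hash)→1360, (B,merge)→1680, (A,merge)→1720, (B,hash)→1840, (B,nl_idx)→1840, (B,nl)→9680 …(+1); best=1360 via (A,hash)
  {BC}: card=400; try (B,nl_idx)→1200, (C,hash)→1640, (B,merge)→1860, (C,merge)→1880, (B,hash)→1880, (B,nl)→12100 …(+1); best=1200 via (B,nl_idx)
  {ABC}: card=4000; try (A,hash)→2720, (C,hash)→3960, (A,merge)→5840, (C,merge)→16560, (A,nl)→33200, (C,nl)→121360; best=2720 via (A,hash)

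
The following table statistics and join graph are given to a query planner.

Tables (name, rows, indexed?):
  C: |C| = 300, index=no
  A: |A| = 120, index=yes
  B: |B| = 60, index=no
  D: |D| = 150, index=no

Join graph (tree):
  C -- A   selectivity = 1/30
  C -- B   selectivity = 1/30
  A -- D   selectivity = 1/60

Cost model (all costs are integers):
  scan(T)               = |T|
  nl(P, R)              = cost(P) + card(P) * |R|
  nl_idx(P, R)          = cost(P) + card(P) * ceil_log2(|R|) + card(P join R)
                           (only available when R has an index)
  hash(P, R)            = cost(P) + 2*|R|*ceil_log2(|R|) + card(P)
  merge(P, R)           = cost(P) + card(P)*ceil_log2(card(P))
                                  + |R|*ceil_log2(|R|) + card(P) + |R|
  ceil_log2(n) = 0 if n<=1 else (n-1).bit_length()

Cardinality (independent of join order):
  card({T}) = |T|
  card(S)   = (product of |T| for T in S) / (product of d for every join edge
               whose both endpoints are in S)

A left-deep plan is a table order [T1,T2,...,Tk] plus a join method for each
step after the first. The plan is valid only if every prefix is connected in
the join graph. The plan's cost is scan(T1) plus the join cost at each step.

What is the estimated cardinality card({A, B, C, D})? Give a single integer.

6000

Tables in S: A(120), B(60), C(300), D(150)
Edges inside S: C-A(d=30), C-B(d=30), A-D(d=60)
numerator = 120 * 60 * 300 * 150 = 324000000
denominator = 30 * 30 * 60 = 54000
card(S) = 324000000 / 54000 = 6000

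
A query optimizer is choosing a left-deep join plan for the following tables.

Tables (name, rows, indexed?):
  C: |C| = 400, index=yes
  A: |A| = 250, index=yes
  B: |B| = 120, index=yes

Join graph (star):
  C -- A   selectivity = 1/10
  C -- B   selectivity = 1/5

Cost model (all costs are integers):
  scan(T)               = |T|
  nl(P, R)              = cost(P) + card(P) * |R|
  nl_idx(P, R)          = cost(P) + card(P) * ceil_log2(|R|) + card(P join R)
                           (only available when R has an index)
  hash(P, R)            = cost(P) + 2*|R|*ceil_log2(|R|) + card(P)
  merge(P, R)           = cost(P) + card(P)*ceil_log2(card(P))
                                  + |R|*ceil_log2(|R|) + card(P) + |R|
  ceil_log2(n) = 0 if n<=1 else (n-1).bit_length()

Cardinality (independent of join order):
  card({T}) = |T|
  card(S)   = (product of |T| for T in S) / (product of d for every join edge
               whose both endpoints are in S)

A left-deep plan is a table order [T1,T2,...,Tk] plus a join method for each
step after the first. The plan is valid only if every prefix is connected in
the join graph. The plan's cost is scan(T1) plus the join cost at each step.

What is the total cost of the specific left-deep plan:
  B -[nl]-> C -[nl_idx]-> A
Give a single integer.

364920

step 1: scan B: cost=120, card=120
step 2: join C via nl
    card(P join C) = 120*400/(5) = 9600
    cost = 120 + 120*400 = 48120
step 3: join A via nl_idx
    card(P join A) = 9600*250/(10) = 240000
    cost = 48120 + 9600*8 + 240000 = 364920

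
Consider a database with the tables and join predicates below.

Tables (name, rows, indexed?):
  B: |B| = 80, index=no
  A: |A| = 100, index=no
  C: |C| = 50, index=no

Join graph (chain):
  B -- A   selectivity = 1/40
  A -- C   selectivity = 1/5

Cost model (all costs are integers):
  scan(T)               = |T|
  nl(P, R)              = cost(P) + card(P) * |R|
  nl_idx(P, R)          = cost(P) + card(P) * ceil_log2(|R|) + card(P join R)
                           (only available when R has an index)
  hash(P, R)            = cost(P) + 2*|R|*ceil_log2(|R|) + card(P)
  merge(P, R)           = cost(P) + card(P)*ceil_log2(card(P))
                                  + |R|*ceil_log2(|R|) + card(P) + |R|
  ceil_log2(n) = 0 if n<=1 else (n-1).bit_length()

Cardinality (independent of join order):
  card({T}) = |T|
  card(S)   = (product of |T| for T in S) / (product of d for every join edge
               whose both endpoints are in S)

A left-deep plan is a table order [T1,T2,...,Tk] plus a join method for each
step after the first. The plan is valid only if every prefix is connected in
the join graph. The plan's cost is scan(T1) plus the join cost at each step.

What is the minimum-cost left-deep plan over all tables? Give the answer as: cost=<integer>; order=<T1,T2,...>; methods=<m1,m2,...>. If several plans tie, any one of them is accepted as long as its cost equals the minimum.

Selinger DP (subsets sized 1..n):
  {B}: scan cost=80, card=80
  {A}: scan cost=100, card=100
  {C}: scan cost=50, card=50
  {AB}: card=200; try (B,hash)→1320, (A,merge)→1520, (B,merge)→1540, (A,hash)→1560, (A,nl)→8080, (B,nl)→8100; best=1320 via (B,hash)
  {AC}: card=1000; try (C,hash)→800, (A,merge)→1200, (C,merge)→1250, (A,hash)→1500, (A,nl)→5050, (C,nl)→5100; best=800 via (C,hash)
  {ABC}: card=2000; try (C,hash)→2120, (B,hash)→2920, (C,merge)→3470, (C,nl)→11320, (B,merge)→12440, (B,nl)→80800; best=2120 via (C,hash)

cost=2120; order=A,B,C; methods=hash,hash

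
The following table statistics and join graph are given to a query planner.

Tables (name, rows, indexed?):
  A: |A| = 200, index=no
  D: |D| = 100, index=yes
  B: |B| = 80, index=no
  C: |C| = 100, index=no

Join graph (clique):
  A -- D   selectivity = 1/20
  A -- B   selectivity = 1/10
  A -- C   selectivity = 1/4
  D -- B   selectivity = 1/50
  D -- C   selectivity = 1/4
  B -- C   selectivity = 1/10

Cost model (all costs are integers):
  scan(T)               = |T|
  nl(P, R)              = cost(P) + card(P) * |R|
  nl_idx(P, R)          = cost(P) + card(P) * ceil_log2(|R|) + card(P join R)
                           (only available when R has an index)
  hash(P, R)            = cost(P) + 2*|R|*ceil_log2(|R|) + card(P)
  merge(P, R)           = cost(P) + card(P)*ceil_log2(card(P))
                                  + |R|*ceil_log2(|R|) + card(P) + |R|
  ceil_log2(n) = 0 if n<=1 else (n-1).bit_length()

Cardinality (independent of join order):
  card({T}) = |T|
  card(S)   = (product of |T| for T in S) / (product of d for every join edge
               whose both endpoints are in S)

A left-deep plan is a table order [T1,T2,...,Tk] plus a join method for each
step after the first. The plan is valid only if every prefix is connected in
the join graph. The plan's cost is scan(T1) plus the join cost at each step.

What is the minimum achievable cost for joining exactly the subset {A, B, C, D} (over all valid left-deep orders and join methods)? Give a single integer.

Selinger DP over subsets of {A,B,C,D}:
  {A}: scan cost=200, card=200
  {D}: scan cost=100, card=100
  {B}: scan cost=80, card=80
  {C}: scan cost=100, card=100
  {AD}: card=1000; try (D,hash)→1800, (D,nl_idx)→2600, (A,merge)→2700, (D,merge)→2800, (A,hash)→3400, (A,nl)→20100 …(+1); best=1800 via (D,hash)
  {AB}: card=1600; try (B,hash)→1520, (A,merge)→2520, (B,merge)→2640, (A,hash)→3360, (A,nl)→16080, (B,nl)→16200; best=1520 via (B,hash)
  {AC}: card=5000; try (C,hash)→1800, (A,merge)→2700, (C,merge)→2800, (A,hash)→3400, (A,nl)→20100, (C,nl)→20200; best=1800 via (C,hash)
  {BD}: card=160; try (D,nl_idx)→800, (B,hash)→1320, (D,merge)→1520, (B,merge)→1540, (D,hash)→1560, (D,nl)→8080 …(+1); best=800 via (D,nl_idx)
  {CD}: card=2500; try (D,hash)→1600, (C,hash)→1600, (D,merge)→1700, (C,merge)→1700, (D,nl_idx)→3300, (D,nl)→10100 …(+1); best=1600 via (D,hash)
  {BC}: card=800; try (B,hash)→1320, (C,merge)→1520, (B,merge)→1540, (C,hash)→1560, (C,nl)→8080, (B,nl)→8100; best=1320 via (B,hash)
  {ABD}: card=160; try (B,hash)→3920, (A,merge)→4040, (A,hash)→4160, (D,hash)→4520, (D,nl_idx)→12880, (B,merge)→13440 …(+4); best=3920 via (B,hash)
  {ACD}: card=6250; try (C,hash)→4200, (A,hash)→7300, (D,hash)→8200, (C,merge)→13600, (A,merge)→35900, (D,nl_idx)→43050 …(+4); best=4200 via (C,hash)
  {ABC}: card=4000; try (C,hash)→4520, (A,hash)→5320, (B,hash)→7920, (A,merge)→11920, (C,merge)→21520, (B,merge)→72440 …(+3); best=4520 via (C,hash)
  {BCD}: card=400; try (C,hash)→2360, (C,merge)→3040, (D,hash)→3520, (B,hash)→5220, (D,nl_idx)→7320, (D,merge)→10920 …(+4); best=2360 via (C,hash)
  {ABCD}: card=100; try (C,hash)→5480, (A,hash)→5960, (C,merge)→6160, (A,merge)→8160, (D,hash)→9920, (B,hash)→11570 …(+7); best=5480 via (C,hash)

5480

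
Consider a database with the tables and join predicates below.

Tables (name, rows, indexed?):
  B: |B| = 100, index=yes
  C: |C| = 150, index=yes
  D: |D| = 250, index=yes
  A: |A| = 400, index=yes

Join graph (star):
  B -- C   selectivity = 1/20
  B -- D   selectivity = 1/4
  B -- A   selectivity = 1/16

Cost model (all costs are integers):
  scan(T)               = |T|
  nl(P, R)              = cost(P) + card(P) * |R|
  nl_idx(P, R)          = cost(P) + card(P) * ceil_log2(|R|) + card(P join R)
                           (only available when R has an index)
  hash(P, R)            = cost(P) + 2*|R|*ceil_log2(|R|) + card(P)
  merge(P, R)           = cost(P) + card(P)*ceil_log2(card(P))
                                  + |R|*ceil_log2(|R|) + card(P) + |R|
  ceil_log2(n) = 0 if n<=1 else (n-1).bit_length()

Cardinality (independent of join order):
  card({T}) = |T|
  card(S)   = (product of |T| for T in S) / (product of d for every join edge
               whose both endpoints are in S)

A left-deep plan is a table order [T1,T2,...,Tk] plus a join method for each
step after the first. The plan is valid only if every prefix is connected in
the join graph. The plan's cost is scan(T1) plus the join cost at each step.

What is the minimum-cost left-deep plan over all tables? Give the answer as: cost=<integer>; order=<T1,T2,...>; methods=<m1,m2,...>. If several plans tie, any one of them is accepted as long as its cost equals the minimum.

Selinger DP (subsets sized 1..n):
  {B}: scan cost=100, card=100
  {C}: scan cost=150, card=150
  {D}: scan cost=250, card=250
  {A}: scan cost=400, card=400
  {BC}: card=750; try (C,nl_idx)→1650, (B,hash)→1700, (B,nl_idx)→1950, (C,merge)→2250, (B,merge)→2300, (C,hash)→2600 …(+2); best=1650 via (C,nl_idx)
  {BD}: card=6250; try (B,hash)→1900, (D,merge)→3150, (B,merge)→3300, (D,hash)→4200, (D,nl_idx)→7150, (B,nl_idx)→8250 …(+2); best=1900 via (B,hash)
  {AB}: card=2500; try (B,hash)→2200, (A,nl_idx)→3500, (A,merge)→4900, (B,merge)→5200, (B,nl_idx)→5700, (A,hash)→7400 …(+2); best=2200 via (B,hash)
  {BCD}: card=46875; try (D,hash)→6400, (C,hash)→10550, (D,merge)→12150, (D,nl_idx)→54525, (C,merge)→90750, (C,nl_idx)→98775 …(+2); best=6400 via (D,hash)
  {ABC}: card=18750; try (C,hash)→7100, (A,hash)→9600, (A,merge)→13900, (A,nl_idx)→27150, (C,merge)→36050, (C,nl_idx)→40950 …(+2); best=7100 via (C,hash)
  {ABD}: card=156250; try (D,hash)→8700, (A,hash)→15350, (D,merge)→36950, (A,merge)→93400, (D,nl_idx)→178450, (A,nl_idx)→214400 …(+2); best=8700 via (D,hash)
  {ABCD}: card=1171875; try (D,hash)→29850, (A,hash)→60475, (C,hash)→167350, (D,merge)→309350, (A,merge)→807275, (D,nl_idx)→1328975 …(+6); best=29850 via (D,hash)

cost=29850; order=A,B,C,D; methods=hash,hash,hash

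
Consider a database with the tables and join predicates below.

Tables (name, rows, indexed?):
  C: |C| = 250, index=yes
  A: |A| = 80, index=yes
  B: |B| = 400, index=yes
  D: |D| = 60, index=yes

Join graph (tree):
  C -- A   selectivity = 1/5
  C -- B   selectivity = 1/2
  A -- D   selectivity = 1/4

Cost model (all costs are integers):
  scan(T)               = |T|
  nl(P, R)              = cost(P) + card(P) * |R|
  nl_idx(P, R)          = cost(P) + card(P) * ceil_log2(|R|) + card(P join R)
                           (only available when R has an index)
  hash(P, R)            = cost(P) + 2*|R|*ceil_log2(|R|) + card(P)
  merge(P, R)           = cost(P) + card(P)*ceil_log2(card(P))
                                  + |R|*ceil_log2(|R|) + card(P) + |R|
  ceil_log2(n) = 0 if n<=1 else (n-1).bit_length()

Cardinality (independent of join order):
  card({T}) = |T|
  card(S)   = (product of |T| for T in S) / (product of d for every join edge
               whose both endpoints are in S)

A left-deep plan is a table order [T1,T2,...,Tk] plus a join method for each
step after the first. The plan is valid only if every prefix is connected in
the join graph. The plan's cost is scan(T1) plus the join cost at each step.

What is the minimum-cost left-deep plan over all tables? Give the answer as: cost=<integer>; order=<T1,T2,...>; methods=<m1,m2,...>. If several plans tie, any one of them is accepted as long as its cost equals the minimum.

Selinger DP (subsets sized 1..n):
  {C}: scan cost=250, card=250
  {A}: scan cost=80, card=80
  {B}: scan cost=400, card=400
  {D}: scan cost=60, card=60
  {AC}: card=4000; try (A,hash)→1620, (C,merge)→2970, (A,merge)→3140, (C,hash)→4160, (C,nl_idx)→4720, (A,nl_idx)→6000 …(+2); best=1620 via (A,hash)
  {BC}: card=50000; try (C,hash)→4800, (B,merge)→6500, (C,merge)→6650, (B,hash)→7700, (B,nl_idx)→52500, (C,nl_idx)→53600 …(+2); best=4800 via (C,hash)
  {AD}: card=1200; try (D,hash)→880, (A,merge)→1120, (D,merge)→1140, (A,hash)→1240, (A,nl_idx)→1680, (D,nl_idx)→1760 …(+2); best=880 via (D,hash)
  {ABC}: card=800000; try (B,hash)→12820, (A,hash)→55920, (B,merge)→57620, (B,nl_idx)→837620, (A,merge)→855440, (A,nl_idx)→1154800 …(+2); best=12820 via (B,hash)
  {ACD}: card=60000; try (C,hash)→6080, (D,hash)→6340, (C,merge)→17530, (D,merge)→54040, (C,nl_idx)→70480, (D,nl_idx)→85620 …(+2); best=6080 via (C,hash)
  {ABCD}: card=12000000; try (B,hash)→73280, (D,hash)→813540, (B,merge)→1030080, (B,nl_idx)→12546080, (D,nl_idx)→16812820, (D,merge)→16813240 …(+2); best=73280 via (B,hash)

cost=73280; order=A,D,C,B; methods=hash,hash,hash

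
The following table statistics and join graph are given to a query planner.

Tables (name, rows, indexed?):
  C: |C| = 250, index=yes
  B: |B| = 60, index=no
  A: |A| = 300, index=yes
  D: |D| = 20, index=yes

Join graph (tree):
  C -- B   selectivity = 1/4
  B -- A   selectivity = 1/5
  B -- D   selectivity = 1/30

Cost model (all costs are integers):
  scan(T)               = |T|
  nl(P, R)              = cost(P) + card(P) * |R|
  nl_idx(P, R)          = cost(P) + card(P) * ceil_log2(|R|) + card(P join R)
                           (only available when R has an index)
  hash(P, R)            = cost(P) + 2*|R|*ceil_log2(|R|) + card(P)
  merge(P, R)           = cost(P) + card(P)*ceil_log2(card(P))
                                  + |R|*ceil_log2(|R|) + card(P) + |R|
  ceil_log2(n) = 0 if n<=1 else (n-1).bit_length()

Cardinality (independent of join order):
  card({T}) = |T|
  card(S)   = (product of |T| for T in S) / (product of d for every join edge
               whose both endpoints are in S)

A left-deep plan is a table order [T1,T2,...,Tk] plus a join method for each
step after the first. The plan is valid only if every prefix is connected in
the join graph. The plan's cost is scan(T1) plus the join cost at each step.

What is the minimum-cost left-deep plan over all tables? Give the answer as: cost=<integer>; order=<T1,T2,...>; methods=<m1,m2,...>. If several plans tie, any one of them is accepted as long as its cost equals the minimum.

cost=9480; order=B,D,A,C; methods=hash,nl_idx,hash

Selinger DP (subsets sized 1..n):
  {C}: scan cost=250, card=250
  {B}: scan cost=60, card=60
  {A}: scan cost=300, card=300
  {D}: scan cost=20, card=20
  {BC}: card=3750; try (B,hash)→1220, (C,merge)→2730, (B,merge)→2920, (C,hash)→4120, (C,nl_idx)→4290, (C,nl)→15060 …(+1); best=1220 via (B,hash)
  {AB}: card=3600; try (B,hash)→1320, (A,merge)→3480, (B,merge)→3720, (A,nl_idx)→4200, (A,hash)→5520, (A,nl)→18060 …(+1); best=1320 via (B,hash)
  {BD}: card=40; try (D,hash)→320, (D,nl_idx)→400, (B,merge)→560, (D,merge)→600, (B,hash)→760, (B,nl)→1220 …(+1); best=320 via (D,hash)
  {ABC}: card=225000; try (C,hash)→8920, (A,hash)→10370, (C,merge)→50370, (A,merge)→52970, (C,nl_idx)→255120, (A,nl_idx)→259970 …(+2); best=8920 via (C,hash)
  {BCD}: card=2500; try (C,merge)→2850, (C,nl_idx)→3140, (C,hash)→4360, (D,hash)→5170, (C,nl)→10320, (D,nl_idx)→22470 …(+2); best=2850 via (C,merge)
  {ABD}: card=2400; try (A,nl_idx)→3080, (A,merge)→3600, (D,hash)→5120, (A,hash)→5760, (A,nl)→12320, (D,nl_idx)→21720 …(+2); best=3080 via (A,nl_idx)
  {ABCD}: card=150000; try (C,hash)→9480, (A,hash)→10750, (C,merge)→36530, (A,merge)→38350, (C,nl_idx)→172280, (A,nl_idx)→175350 …(+6); best=9480 via (C,hash)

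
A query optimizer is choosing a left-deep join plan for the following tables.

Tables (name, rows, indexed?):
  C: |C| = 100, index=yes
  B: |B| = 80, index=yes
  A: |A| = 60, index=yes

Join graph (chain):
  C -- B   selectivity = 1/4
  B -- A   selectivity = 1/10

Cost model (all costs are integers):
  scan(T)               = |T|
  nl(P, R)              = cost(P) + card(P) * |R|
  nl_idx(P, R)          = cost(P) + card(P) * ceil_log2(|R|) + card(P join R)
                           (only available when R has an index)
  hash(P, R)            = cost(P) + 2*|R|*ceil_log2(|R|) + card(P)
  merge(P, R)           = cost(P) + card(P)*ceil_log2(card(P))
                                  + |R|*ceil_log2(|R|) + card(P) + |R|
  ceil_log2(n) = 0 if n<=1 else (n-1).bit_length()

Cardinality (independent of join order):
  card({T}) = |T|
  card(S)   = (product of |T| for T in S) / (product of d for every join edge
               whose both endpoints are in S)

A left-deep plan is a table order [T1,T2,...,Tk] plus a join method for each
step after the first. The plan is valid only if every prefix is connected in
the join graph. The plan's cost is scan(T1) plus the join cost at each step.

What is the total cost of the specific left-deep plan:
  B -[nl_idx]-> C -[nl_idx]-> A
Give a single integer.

26640

step 1: scan B: cost=80, card=80
step 2: join C via nl_idx
    card(P join C) = 80*100/(4) = 2000
    cost = 80 + 80*7 + 2000 = 2640
step 3: join A via nl_idx
    card(P join A) = 2000*60/(10) = 12000
    cost = 2640 + 2000*6 + 12000 = 26640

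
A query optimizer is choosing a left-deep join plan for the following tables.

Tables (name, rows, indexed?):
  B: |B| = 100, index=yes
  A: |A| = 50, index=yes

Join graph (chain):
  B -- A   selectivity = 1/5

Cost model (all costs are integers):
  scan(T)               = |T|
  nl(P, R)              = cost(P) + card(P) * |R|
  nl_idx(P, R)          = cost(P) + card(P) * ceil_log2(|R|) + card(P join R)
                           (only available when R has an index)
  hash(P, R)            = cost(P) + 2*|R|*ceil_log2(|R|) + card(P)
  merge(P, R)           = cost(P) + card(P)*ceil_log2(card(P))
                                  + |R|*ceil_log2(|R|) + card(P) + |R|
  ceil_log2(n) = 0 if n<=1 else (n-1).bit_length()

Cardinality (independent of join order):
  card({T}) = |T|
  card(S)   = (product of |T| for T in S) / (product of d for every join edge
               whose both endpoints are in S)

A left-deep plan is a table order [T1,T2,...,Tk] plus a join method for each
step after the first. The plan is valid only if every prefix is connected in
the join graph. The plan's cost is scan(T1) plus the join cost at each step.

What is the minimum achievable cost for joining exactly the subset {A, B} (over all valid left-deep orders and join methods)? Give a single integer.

Selinger DP over subsets of {A,B}:
  {B}: scan cost=100, card=100
  {A}: scan cost=50, card=50
  {AB}: card=1000; try (A,hash)→800, (B,merge)→1200, (A,merge)→1250, (B,nl_idx)→1400, (B,hash)→1500, (A,nl_idx)→1700 …(+2); best=800 via (A,hash)

800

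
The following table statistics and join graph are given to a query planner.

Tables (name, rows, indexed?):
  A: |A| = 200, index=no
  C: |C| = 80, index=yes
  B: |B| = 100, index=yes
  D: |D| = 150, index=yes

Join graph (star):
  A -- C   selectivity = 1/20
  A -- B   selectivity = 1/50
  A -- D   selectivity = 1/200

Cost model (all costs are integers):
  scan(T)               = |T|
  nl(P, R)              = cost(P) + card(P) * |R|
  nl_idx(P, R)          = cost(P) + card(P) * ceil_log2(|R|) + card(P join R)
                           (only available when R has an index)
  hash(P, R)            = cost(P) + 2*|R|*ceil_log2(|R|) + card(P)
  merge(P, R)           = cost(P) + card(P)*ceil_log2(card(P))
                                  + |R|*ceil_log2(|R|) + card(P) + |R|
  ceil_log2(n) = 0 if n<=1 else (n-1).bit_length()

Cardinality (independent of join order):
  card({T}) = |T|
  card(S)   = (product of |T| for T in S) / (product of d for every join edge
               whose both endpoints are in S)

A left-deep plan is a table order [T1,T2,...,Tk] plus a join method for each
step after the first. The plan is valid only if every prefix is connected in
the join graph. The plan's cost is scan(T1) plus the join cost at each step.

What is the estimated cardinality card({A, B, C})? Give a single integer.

1600

Tables in S: A(200), B(100), C(80)
Edges inside S: A-C(d=20), A-B(d=50)
numerator = 200 * 100 * 80 = 1600000
denominator = 20 * 50 = 1000
card(S) = 1600000 / 1000 = 1600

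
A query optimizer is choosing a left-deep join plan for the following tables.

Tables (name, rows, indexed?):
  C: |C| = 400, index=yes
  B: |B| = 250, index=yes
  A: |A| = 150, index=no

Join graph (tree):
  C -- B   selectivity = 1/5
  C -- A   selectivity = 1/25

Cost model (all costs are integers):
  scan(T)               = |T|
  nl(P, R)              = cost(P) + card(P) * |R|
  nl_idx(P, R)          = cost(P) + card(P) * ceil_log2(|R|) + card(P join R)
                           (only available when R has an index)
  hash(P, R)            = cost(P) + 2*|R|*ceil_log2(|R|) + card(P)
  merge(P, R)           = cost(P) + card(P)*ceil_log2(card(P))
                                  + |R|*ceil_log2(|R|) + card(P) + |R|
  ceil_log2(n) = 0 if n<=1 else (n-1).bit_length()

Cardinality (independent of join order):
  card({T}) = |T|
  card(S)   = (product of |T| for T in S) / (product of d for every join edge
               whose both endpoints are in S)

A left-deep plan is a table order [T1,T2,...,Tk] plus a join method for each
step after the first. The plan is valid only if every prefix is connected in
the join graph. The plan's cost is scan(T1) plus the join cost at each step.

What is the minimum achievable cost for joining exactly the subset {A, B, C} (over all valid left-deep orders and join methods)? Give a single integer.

Selinger DP over subsets of {A,B,C}:
  {C}: scan cost=400, card=400
  {B}: scan cost=250, card=250
  {A}: scan cost=150, card=150
  {BC}: card=20000; try (B,hash)→4800, (C,merge)→6500, (B,merge)→6650, (C,hash)→7700, (C,nl_idx)→22500, (B,nl_idx)→23600 …(+2); best=4800 via (B,hash)
  {AC}: card=2400; try (A,hash)→3200, (C,nl_idx)→3900, (C,merge)→5500, (A,merge)→5750, (C,hash)→7500, (C,nl)→60150 …(+1); best=3200 via (A,hash)
  {ABC}: card=120000; try (B,hash)→9600, (A,hash)→27200, (B,merge)→36650, (B,nl_idx)→142400, (A,merge)→326150, (B,nl)→603200 …(+1); best=9600 via (B,hash)

9600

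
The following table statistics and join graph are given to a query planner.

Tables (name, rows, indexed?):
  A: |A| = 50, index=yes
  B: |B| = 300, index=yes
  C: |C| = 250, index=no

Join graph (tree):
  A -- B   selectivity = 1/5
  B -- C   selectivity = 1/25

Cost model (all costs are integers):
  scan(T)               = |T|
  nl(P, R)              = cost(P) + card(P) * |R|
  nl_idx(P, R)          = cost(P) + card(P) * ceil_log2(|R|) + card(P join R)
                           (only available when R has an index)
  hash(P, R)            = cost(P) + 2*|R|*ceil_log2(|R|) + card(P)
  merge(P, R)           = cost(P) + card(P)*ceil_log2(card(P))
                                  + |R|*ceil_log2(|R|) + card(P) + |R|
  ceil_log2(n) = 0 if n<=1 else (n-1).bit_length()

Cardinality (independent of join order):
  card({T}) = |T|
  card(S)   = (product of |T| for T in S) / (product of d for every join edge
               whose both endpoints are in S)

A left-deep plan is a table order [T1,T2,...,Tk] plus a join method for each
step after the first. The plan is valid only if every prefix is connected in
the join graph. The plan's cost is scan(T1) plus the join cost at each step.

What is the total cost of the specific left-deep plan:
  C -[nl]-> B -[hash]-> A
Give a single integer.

78850

step 1: scan C: cost=250, card=250
step 2: join B via nl
    card(P join B) = 250*300/(25) = 3000
    cost = 250 + 250*300 = 75250
step 3: join A via hash
    card(P join A) = 3000*50/(5) = 30000
    cost = 75250 + 2*50*6 + 3000 = 78850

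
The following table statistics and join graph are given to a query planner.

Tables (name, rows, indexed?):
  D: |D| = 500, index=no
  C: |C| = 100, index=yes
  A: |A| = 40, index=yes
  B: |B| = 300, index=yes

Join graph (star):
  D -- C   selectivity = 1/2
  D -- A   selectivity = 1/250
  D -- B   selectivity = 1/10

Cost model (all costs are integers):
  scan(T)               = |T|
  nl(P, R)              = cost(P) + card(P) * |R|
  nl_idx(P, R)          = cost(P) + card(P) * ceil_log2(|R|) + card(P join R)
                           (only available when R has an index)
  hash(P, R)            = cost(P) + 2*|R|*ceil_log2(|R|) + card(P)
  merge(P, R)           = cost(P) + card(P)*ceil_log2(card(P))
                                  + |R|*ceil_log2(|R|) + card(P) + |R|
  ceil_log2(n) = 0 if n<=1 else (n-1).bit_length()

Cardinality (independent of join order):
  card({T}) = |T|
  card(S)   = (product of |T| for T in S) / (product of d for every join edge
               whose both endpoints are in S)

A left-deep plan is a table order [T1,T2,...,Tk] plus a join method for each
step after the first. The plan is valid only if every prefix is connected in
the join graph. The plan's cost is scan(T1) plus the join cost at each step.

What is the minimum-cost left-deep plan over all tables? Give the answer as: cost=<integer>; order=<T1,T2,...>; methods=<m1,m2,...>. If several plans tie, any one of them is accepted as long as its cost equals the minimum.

cost=8400; order=D,A,B,C; methods=hash,nl_idx,hash

Selinger DP (subsets sized 1..n):
  {D}: scan cost=500, card=500
  {C}: scan cost=100, card=100
  {A}: scan cost=40, card=40
  {B}: scan cost=300, card=300
  {CD}: card=25000; try (C,hash)→2400, (D,merge)→5900, (C,merge)→6300, (D,hash)→9200, (C,nl_idx)→29000, (D,nl)→50100 …(+1); best=2400 via (C,hash)
  {AD}: card=80; try (A,hash)→1480, (A,nl_idx)→3580, (D,merge)→5320, (A,merge)→5780, (D,hash)→9080, (D,nl)→20040 …(+1); best=1480 via (A,hash)
  {BD}: card=15000; try (B,hash)→6400, (D,merge)→8300, (B,merge)→8500, (D,hash)→9600, (B,nl_idx)→20000, (D,nl)→150300 …(+1); best=6400 via (B,hash)
  {ACD}: card=4000; try (C,merge)→2920, (C,hash)→2960, (C,nl_idx)→6040, (C,nl)→9480, (A,hash)→27880, (A,nl_idx)→156400 …(+2); best=2920 via (C,merge)
  {BCD}: card=750000; try (C,hash)→22800, (B,hash)→32800, (C,merge)→232200, (B,merge)→405400, (C,nl_idx)→861400, (B,nl_idx)→977400 …(+2); best=22800 via (C,hash)
  {ABD}: card=2400; try (B,nl_idx)→4600, (B,merge)→5120, (B,hash)→6960, (A,hash)→21880, (B,nl)→25480, (A,nl_idx)→98800 …(+2); best=4600 via (B,nl_idx)
  {ABCD}: card=120000; try (C,hash)→8400, (B,hash)→12320, (C,merge)→36600, (B,merge)→57920, (C,nl_idx)→141400, (B,nl_idx)→158920 …(+6); best=8400 via (C,hash)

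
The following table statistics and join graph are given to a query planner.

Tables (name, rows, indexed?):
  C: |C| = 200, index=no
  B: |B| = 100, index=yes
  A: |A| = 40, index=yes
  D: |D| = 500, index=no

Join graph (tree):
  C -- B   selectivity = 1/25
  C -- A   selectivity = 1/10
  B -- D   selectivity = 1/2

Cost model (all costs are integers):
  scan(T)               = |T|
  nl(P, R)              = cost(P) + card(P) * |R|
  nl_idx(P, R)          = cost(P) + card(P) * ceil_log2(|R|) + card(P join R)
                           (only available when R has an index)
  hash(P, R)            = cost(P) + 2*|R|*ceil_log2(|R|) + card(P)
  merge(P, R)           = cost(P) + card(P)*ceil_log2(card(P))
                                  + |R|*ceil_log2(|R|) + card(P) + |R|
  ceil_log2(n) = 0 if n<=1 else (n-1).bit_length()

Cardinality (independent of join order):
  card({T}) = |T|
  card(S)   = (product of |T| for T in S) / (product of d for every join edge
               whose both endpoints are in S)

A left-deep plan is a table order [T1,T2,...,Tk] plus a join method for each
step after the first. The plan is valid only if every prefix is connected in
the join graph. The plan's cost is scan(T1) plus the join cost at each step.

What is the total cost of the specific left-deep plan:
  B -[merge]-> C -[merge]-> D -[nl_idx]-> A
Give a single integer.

2016500

step 1: scan B: cost=100, card=100
step 2: join C via merge
    card(P join C) = 100*200/(25) = 800
    cost = 100 + 100*7 + 200*8 + 100 + 200 = 2700
step 3: join D via merge
    card(P join D) = 800*500/(2) = 200000
    cost = 2700 + 800*10 + 500*9 + 800 + 500 = 16500
step 4: join A via nl_idx
    card(P join A) = 200000*40/(10) = 800000
    cost = 16500 + 200000*6 + 800000 = 2016500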